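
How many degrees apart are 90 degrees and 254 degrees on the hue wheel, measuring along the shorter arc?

164°

|90 − 254| = 164.
164 ≤ 180, so the shorter arc is 164°.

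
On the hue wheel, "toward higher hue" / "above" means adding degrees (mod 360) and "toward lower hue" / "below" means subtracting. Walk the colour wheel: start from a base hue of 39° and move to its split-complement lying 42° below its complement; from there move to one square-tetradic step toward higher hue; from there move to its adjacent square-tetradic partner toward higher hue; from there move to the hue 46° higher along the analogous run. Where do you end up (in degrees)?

+138° (split-comp 42° ↓): 39 + 138 = 177°
+90° (square ↑): 177 + 90 = 267°
+90° (square ↑): 267 + 90 = 357°
+46° (analog 46° ↑): 357 + 46 = 403 → 403 − 360 = 43°

43°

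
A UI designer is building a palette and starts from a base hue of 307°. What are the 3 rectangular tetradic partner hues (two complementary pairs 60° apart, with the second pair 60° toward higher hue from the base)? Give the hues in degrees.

7°, 127°, and 187°

A rectangular tetradic uses two complementary pairs 60° apart: offsets 0°, 60°, 180°, 240°.
307 + 60 = 367 → 367 − 360 = 7°
307 + 180 = 487 → 487 − 360 = 127°
307 + 240 = 547 → 547 − 360 = 187°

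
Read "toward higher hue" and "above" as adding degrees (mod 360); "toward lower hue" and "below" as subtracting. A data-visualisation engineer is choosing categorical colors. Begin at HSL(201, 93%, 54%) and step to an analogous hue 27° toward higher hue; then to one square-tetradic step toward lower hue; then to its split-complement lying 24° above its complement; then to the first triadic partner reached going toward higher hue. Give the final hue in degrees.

102°

201 + 27 = 228°   (analog 27° ↑)
228 − 90 = 138°   (square ↓)
138 + 204 = 342°   (split-comp 24° ↑)
342 + 120 = 462 → 462 − 360 = 102°   (triadic ↑)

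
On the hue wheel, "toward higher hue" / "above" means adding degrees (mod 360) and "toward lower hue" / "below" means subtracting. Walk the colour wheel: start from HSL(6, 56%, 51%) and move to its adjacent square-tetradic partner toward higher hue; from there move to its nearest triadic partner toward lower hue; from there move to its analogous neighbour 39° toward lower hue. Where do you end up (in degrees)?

297°

6 + 90 = 96°   (square ↑)
96 − 120 = -24 → -24 + 360 = 336°   (triadic ↓)
336 − 39 = 297°   (analog 39° ↓)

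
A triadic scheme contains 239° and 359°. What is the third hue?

119°

A triad spaces three hues 120° apart.
The full set is {119°, 239°, 359°}.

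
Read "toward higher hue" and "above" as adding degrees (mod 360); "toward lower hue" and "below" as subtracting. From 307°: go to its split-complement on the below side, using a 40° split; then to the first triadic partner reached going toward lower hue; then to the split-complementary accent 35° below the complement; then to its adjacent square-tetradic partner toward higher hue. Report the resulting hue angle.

+140° (split-comp 40° ↓): 307 + 140 = 447 → 447 − 360 = 87°
−120° (triadic ↓): 87 − 120 = -33 → -33 + 360 = 327°
+145° (split-comp 35° ↓): 327 + 145 = 472 → 472 − 360 = 112°
+90° (square ↑): 112 + 90 = 202°

202°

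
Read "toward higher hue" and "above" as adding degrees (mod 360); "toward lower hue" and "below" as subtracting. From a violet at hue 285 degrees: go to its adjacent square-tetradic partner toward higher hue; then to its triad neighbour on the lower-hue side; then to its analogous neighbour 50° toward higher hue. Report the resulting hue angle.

305°

+90° (square ↑): 285 + 90 = 375 → 375 − 360 = 15°
−120° (triadic ↓): 15 − 120 = -105 → -105 + 360 = 255°
+50° (analog 50° ↑): 255 + 50 = 305°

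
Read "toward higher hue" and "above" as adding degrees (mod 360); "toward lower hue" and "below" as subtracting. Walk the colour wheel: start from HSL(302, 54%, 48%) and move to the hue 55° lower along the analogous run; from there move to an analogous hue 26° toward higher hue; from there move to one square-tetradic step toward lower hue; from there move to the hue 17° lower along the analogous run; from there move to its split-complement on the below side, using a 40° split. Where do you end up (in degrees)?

306°

analog 55° ↓ −55°: 302 − 55 = 247°
analog 26° ↑ +26°: 247 + 26 = 273°
square ↓ −90°: 273 − 90 = 183°
analog 17° ↓ −17°: 183 − 17 = 166°
split-comp 40° ↓ +140°: 166 + 140 = 306°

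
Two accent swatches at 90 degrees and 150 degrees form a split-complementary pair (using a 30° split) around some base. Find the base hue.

300°

The accents sit 30° either side of the complement, so the complement is their short-arc midpoint on the wheel.
Short-arc midpoint of 90° and 150°: 120°.
Base is 180° from the complement: 120 − 180 = -60 → -60 + 360 = 300°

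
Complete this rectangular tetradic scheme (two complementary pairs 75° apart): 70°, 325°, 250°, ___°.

A rectangular tetradic uses two complementary pairs 75° apart: offsets 0°, 75°, 180°, 255°.
Among {70°, 250°, 325°}, 250° and 70° are a 180° pair.
The remaining hue 325° needs its own complement: 325 + 180 = 505 → 505 − 360 = 145°

145°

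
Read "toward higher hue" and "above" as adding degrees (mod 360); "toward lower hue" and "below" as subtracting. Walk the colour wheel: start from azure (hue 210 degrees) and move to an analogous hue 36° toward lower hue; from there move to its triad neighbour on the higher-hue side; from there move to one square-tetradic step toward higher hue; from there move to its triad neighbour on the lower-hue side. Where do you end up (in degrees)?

210 − 36 = 174°   (analog 36° ↓)
174 + 120 = 294°   (triadic ↑)
294 + 90 = 384 → 384 − 360 = 24°   (square ↑)
24 − 120 = -96 → -96 + 360 = 264°   (triadic ↓)

264°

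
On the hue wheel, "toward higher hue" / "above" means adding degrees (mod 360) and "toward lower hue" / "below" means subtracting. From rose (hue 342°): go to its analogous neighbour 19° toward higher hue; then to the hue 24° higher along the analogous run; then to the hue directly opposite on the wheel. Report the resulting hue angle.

+19° (analog 19° ↑): 342 + 19 = 361 → 361 − 360 = 1°
+24° (analog 24° ↑): 1 + 24 = 25°
+180° (complement): 25 + 180 = 205°

205°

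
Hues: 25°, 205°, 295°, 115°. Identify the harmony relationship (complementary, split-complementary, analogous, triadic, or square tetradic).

Sort the hues: 25°, 115°, 205°, 295°.
Successive gaps around the wheel: 90°, 90°, 90°, 90°.
Four hues every 90° form a square tetradic scheme.

square tetradic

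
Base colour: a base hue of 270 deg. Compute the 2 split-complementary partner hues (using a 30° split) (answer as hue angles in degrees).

Complement of 270 deg: 270 + 180 = 450 → 450 − 360 = 90°
90 − 30 = 60°
90 + 30 = 120°

60° and 120°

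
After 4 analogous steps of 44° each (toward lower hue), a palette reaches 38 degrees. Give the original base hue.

214°

4 steps of 44° (toward lower hue) give a net shift of −176°.
Start = end − shift: 38 + 176 = 214°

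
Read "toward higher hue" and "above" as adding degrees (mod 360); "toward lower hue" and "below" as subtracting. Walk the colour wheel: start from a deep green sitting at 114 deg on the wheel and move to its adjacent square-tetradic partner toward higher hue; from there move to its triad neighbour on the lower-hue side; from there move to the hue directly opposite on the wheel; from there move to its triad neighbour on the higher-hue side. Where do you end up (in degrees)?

24°

square ↑ +90°: 114 + 90 = 204°
triadic ↓ −120°: 204 − 120 = 84°
complement +180°: 84 + 180 = 264°
triadic ↑ +120°: 264 + 120 = 384 → 384 − 360 = 24°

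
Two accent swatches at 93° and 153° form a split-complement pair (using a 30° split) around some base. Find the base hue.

The accents sit 30° either side of the complement, so the complement is their short-arc midpoint on the wheel.
Short-arc midpoint of 93° and 153°: 123°.
Base is 180° from the complement: 123 − 180 = -57 → -57 + 360 = 303°

303°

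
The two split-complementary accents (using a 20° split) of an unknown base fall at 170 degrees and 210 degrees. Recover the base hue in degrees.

The accents sit 20° either side of the complement, so the complement is their short-arc midpoint on the wheel.
Short-arc midpoint of 170° and 210°: 190°.
Base is 180° from the complement: 190 − 180 = 10°

10°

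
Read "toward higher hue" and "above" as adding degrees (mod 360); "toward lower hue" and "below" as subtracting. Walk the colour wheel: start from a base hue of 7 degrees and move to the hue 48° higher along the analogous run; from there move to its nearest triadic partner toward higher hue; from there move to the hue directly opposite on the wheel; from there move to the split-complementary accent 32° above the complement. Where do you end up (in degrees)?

+48° (analog 48° ↑): 7 + 48 = 55°
+120° (triadic ↑): 55 + 120 = 175°
+180° (complement): 175 + 180 = 355°
+212° (split-comp 32° ↑): 355 + 212 = 567 → 567 − 360 = 207°

207°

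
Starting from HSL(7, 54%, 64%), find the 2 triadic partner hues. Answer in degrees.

A triad places three hues 120° apart.
7 + 120 = 127°
7 + 240 = 247°

127° and 247°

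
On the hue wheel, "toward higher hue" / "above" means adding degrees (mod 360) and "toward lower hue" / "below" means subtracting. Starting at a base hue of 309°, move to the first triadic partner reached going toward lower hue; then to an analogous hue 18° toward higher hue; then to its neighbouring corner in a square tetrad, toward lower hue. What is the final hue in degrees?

−120° (triadic ↓): 309 − 120 = 189°
+18° (analog 18° ↑): 189 + 18 = 207°
−90° (square ↓): 207 − 90 = 117°

117°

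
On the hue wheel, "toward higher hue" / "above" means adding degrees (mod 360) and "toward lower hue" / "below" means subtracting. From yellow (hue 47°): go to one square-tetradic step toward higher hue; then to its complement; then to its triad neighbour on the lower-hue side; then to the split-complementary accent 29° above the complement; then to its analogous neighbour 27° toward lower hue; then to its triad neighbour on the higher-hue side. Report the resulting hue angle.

47 + 90 = 137°   (square ↑)
137 + 180 = 317°   (complement)
317 − 120 = 197°   (triadic ↓)
197 + 209 = 406 → 406 − 360 = 46°   (split-comp 29° ↑)
46 − 27 = 19°   (analog 27° ↓)
19 + 120 = 139°   (triadic ↑)

139°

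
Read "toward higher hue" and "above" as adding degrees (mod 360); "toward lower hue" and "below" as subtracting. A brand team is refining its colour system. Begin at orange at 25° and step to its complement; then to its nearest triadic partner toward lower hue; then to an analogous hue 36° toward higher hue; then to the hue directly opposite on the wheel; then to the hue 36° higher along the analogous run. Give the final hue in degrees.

25 + 180 = 205°   (complement)
205 − 120 = 85°   (triadic ↓)
85 + 36 = 121°   (analog 36° ↑)
121 + 180 = 301°   (complement)
301 + 36 = 337°   (analog 36° ↑)

337°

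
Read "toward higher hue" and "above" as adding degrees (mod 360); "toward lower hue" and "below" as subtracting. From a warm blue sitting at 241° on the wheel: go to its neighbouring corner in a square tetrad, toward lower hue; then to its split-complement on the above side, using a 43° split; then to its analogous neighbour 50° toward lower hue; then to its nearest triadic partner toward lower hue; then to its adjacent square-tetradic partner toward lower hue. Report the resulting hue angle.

114°

square ↓ −90°: 241 − 90 = 151°
split-comp 43° ↑ +223°: 151 + 223 = 374 → 374 − 360 = 14°
analog 50° ↓ −50°: 14 − 50 = -36 → -36 + 360 = 324°
triadic ↓ −120°: 324 − 120 = 204°
square ↓ −90°: 204 − 90 = 114°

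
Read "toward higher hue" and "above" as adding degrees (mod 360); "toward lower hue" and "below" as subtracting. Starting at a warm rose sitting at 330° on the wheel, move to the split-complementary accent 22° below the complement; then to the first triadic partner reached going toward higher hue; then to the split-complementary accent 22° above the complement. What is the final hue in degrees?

330 + 158 = 488 → 488 − 360 = 128°   (split-comp 22° ↓)
128 + 120 = 248°   (triadic ↑)
248 + 202 = 450 → 450 − 360 = 90°   (split-comp 22° ↑)

90°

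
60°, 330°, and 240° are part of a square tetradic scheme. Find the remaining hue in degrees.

150°

A square tetradic scheme places four hues every 90°.
The full set through 60° is {60°, 150°, 240°, 330°}.
Given {60°, 240°, 330°}, the missing hue is 150°.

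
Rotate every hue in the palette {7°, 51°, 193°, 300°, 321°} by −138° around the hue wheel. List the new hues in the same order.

229°, 273°, 55°, 162°, 183°

7 − 138 = -131 → -131 + 360 = 229°
51 − 138 = -87 → -87 + 360 = 273°
193 − 138 = 55°
300 − 138 = 162°
321 − 138 = 183°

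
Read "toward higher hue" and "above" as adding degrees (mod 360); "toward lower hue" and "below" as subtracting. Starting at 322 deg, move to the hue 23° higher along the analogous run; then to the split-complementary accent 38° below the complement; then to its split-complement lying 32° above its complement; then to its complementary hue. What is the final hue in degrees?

322 + 23 = 345°   (analog 23° ↑)
345 + 142 = 487 → 487 − 360 = 127°   (split-comp 38° ↓)
127 + 212 = 339°   (split-comp 32° ↑)
339 + 180 = 519 → 519 − 360 = 159°   (complement)

159°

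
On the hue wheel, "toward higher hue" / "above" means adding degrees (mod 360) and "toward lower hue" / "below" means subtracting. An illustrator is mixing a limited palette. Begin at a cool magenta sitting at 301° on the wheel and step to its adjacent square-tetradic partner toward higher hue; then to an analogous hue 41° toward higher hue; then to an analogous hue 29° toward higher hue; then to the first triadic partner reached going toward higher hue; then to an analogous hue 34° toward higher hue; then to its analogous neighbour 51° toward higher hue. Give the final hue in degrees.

301 + 90 = 391 → 391 − 360 = 31°   (square ↑)
31 + 41 = 72°   (analog 41° ↑)
72 + 29 = 101°   (analog 29° ↑)
101 + 120 = 221°   (triadic ↑)
221 + 34 = 255°   (analog 34° ↑)
255 + 51 = 306°   (analog 51° ↑)

306°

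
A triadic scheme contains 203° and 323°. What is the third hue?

83°

A triad spaces three hues 120° apart.
The full set is {83°, 203°, 323°}.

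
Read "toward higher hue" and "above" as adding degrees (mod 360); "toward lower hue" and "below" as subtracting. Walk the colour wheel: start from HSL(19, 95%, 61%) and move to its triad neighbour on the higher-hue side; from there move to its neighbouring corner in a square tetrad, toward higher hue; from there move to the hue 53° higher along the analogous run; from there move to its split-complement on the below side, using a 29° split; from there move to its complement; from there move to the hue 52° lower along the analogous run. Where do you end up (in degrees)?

201°

triadic ↑ +120°: 19 + 120 = 139°
square ↑ +90°: 139 + 90 = 229°
analog 53° ↑ +53°: 229 + 53 = 282°
split-comp 29° ↓ +151°: 282 + 151 = 433 → 433 − 360 = 73°
complement +180°: 73 + 180 = 253°
analog 52° ↓ −52°: 253 − 52 = 201°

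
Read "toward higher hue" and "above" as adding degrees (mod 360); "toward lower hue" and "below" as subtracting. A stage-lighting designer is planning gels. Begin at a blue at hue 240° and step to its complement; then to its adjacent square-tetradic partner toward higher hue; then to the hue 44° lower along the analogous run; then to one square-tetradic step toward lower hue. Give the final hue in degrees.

16°

complement +180°: 240 + 180 = 420 → 420 − 360 = 60°
square ↑ +90°: 60 + 90 = 150°
analog 44° ↓ −44°: 150 − 44 = 106°
square ↓ −90°: 106 − 90 = 16°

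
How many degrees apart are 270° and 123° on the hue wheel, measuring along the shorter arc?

147°

|270 − 123| = 147.
147 ≤ 180, so the shorter arc is 147°.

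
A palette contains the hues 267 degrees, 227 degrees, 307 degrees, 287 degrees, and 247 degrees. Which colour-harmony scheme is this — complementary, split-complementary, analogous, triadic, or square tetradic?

Sort the hues: 227°, 247°, 267°, 287°, 307°.
Successive gaps around the wheel: 20°, 20°, 20°, 20°, 280°.
A run of hues at equal small steps (20°) with one large closing gap is an analogous group.

analogous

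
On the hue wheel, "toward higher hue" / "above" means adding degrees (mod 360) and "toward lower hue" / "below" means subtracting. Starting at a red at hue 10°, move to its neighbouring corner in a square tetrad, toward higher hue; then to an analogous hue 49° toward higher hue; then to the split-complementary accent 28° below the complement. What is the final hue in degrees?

301°

square ↑ +90°: 10 + 90 = 100°
analog 49° ↑ +49°: 100 + 49 = 149°
split-comp 28° ↓ +152°: 149 + 152 = 301°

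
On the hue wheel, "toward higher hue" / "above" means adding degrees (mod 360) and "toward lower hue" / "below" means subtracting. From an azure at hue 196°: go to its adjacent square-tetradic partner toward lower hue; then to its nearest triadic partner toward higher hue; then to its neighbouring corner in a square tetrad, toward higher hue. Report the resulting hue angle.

316°

−90° (square ↓): 196 − 90 = 106°
+120° (triadic ↑): 106 + 120 = 226°
+90° (square ↑): 226 + 90 = 316°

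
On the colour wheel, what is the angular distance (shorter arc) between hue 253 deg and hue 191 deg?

|253 − 191| = 62.
62 ≤ 180, so the shorter arc is 62°.

62°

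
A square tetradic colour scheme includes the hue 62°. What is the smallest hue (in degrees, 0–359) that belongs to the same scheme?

62°

A square tetradic scheme places four hues every 90°.
The full set through 62° is {62°, 152°, 242°, 332°}.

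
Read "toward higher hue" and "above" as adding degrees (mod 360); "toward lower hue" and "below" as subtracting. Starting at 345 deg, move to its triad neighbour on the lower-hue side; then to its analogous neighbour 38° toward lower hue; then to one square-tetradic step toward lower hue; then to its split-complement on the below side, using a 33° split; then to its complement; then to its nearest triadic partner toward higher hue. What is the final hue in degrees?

184°

345 − 120 = 225°   (triadic ↓)
225 − 38 = 187°   (analog 38° ↓)
187 − 90 = 97°   (square ↓)
97 + 147 = 244°   (split-comp 33° ↓)
244 + 180 = 424 → 424 − 360 = 64°   (complement)
64 + 120 = 184°   (triadic ↑)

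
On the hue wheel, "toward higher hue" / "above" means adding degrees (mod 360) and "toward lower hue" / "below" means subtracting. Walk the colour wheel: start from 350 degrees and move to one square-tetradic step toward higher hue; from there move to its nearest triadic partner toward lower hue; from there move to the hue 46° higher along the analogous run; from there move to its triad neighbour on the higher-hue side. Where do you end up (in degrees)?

square ↑ +90°: 350 + 90 = 440 → 440 − 360 = 80°
triadic ↓ −120°: 80 − 120 = -40 → -40 + 360 = 320°
analog 46° ↑ +46°: 320 + 46 = 366 → 366 − 360 = 6°
triadic ↑ +120°: 6 + 120 = 126°

126°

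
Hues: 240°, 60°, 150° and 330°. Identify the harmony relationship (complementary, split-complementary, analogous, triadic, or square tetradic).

square tetradic

Sort the hues: 60°, 150°, 240°, 330°.
Successive gaps around the wheel: 90°, 90°, 90°, 90°.
Four hues every 90° form a square tetradic scheme.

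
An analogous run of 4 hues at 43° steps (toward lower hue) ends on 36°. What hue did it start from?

165°

3 steps of 43° (toward lower hue) give a net shift of −129°.
Start = end − shift: 36 + 129 = 165°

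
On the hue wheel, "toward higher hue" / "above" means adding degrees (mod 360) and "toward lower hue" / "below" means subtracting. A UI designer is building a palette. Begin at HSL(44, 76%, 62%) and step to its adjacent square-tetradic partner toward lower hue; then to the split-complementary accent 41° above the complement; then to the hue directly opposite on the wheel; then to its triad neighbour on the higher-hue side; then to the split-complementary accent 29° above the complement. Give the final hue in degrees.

square ↓ −90°: 44 − 90 = -46 → -46 + 360 = 314°
split-comp 41° ↑ +221°: 314 + 221 = 535 → 535 − 360 = 175°
complement +180°: 175 + 180 = 355°
triadic ↑ +120°: 355 + 120 = 475 → 475 − 360 = 115°
split-comp 29° ↑ +209°: 115 + 209 = 324°

324°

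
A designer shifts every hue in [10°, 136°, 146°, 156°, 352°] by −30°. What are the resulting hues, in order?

10 − 30 = -20 → -20 + 360 = 340°
136 − 30 = 106°
146 − 30 = 116°
156 − 30 = 126°
352 − 30 = 322°

340°, 106°, 116°, 126°, 322°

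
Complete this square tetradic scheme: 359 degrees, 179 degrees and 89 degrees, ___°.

A square tetradic scheme places four hues every 90°.
The full set through 89° is {89°, 179°, 269°, 359°}.
Given {89°, 179°, 359°}, the missing hue is 269°.

269°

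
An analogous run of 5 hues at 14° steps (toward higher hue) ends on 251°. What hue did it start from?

195°

4 steps of 14° (toward higher hue) give a net shift of +56°.
Start = end − shift: 251 − 56 = 195°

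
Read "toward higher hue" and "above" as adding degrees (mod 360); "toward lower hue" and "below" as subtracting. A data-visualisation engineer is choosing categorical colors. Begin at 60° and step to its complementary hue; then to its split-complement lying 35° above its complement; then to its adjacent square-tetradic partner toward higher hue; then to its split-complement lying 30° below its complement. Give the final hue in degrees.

+180° (complement): 60 + 180 = 240°
+215° (split-comp 35° ↑): 240 + 215 = 455 → 455 − 360 = 95°
+90° (square ↑): 95 + 90 = 185°
+150° (split-comp 30° ↓): 185 + 150 = 335°

335°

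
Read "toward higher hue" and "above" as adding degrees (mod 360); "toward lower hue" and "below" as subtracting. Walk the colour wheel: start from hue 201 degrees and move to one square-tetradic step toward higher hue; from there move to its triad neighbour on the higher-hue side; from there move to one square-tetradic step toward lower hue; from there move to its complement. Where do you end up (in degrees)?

+90° (square ↑): 201 + 90 = 291°
+120° (triadic ↑): 291 + 120 = 411 → 411 − 360 = 51°
−90° (square ↓): 51 − 90 = -39 → -39 + 360 = 321°
+180° (complement): 321 + 180 = 501 → 501 − 360 = 141°

141°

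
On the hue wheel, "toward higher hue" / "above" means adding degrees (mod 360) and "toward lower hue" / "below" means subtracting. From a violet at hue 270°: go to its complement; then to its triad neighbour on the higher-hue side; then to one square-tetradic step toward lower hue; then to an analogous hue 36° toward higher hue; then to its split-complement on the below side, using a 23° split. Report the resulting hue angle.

+180° (complement): 270 + 180 = 450 → 450 − 360 = 90°
+120° (triadic ↑): 90 + 120 = 210°
−90° (square ↓): 210 − 90 = 120°
+36° (analog 36° ↑): 120 + 36 = 156°
+157° (split-comp 23° ↓): 156 + 157 = 313°

313°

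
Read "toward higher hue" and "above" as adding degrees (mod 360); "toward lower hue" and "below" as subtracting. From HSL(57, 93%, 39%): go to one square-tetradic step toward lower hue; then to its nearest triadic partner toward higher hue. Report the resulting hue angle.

87°

square ↓ −90°: 57 − 90 = -33 → -33 + 360 = 327°
triadic ↑ +120°: 327 + 120 = 447 → 447 − 360 = 87°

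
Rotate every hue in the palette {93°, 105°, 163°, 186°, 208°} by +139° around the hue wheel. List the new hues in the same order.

93 + 139 = 232°
105 + 139 = 244°
163 + 139 = 302°
186 + 139 = 325°
208 + 139 = 347°

232°, 244°, 302°, 325°, 347°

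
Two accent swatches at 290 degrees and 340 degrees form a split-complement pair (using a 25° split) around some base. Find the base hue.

135°

The accents sit 25° either side of the complement, so the complement is their short-arc midpoint on the wheel.
Short-arc midpoint of 290° and 340°: 315°.
Base is 180° from the complement: 315 − 180 = 135°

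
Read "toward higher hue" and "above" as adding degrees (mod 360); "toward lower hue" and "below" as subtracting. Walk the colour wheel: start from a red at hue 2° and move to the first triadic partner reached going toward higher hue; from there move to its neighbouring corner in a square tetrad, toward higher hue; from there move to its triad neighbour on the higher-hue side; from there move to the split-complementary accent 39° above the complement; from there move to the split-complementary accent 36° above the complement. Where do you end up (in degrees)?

2 + 120 = 122°   (triadic ↑)
122 + 90 = 212°   (square ↑)
212 + 120 = 332°   (triadic ↑)
332 + 219 = 551 → 551 − 360 = 191°   (split-comp 39° ↑)
191 + 216 = 407 → 407 − 360 = 47°   (split-comp 36° ↑)

47°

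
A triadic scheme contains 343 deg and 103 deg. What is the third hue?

223°

A triad spaces three hues 120° apart.
The full set is {103°, 223°, 343°}.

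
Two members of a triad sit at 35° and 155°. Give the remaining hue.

A triad spaces three hues 120° apart.
The full set is {35°, 155°, 275°}.

275°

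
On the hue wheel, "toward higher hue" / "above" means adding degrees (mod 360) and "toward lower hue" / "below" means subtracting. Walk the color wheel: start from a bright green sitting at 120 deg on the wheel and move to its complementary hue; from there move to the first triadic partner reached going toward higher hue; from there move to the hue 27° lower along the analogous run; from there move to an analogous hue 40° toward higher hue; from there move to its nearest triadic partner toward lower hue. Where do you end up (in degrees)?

complement +180°: 120 + 180 = 300°
triadic ↑ +120°: 300 + 120 = 420 → 420 − 360 = 60°
analog 27° ↓ −27°: 60 − 27 = 33°
analog 40° ↑ +40°: 33 + 40 = 73°
triadic ↓ −120°: 73 − 120 = -47 → -47 + 360 = 313°

313°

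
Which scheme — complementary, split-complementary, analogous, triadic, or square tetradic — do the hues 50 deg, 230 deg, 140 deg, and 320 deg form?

Sort the hues: 50°, 140°, 230°, 320°.
Successive gaps around the wheel: 90°, 90°, 90°, 90°.
Four hues every 90° form a square tetradic scheme.

square tetradic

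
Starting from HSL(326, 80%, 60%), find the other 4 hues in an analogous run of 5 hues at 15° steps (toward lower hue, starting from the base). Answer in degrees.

Analogous hues sit every 15° along the wheel.
326 − 15 = 311°
326 − 30 = 296°
326 − 45 = 281°
326 − 60 = 266°

311°, 296°, 281°, and 266°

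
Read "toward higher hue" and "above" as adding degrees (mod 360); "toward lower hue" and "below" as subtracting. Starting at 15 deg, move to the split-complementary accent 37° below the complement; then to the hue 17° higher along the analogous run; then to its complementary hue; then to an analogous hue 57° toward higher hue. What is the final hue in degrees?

split-comp 37° ↓ +143°: 15 + 143 = 158°
analog 17° ↑ +17°: 158 + 17 = 175°
complement +180°: 175 + 180 = 355°
analog 57° ↑ +57°: 355 + 57 = 412 → 412 − 360 = 52°

52°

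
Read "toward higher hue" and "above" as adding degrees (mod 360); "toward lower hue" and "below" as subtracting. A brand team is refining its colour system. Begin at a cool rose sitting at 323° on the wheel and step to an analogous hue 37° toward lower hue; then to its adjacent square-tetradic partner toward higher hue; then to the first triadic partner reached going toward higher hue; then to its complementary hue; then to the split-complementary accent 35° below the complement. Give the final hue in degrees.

analog 37° ↓ −37°: 323 − 37 = 286°
square ↑ +90°: 286 + 90 = 376 → 376 − 360 = 16°
triadic ↑ +120°: 16 + 120 = 136°
complement +180°: 136 + 180 = 316°
split-comp 35° ↓ +145°: 316 + 145 = 461 → 461 − 360 = 101°

101°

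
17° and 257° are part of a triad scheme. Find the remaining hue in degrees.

A triad places three hues 120° apart.
The full set through 17° is {17°, 137°, 257°}.
Given {17°, 257°}, the missing hue is 137°.

137°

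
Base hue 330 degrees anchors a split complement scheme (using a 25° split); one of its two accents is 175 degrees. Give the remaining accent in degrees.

Split-complementary hues sit 25° either side of the complement.
Complement of the base 330°: 330 + 180 = 510 → 510 − 360 = 150°
The given accent 175° is 25° one side of 150°; the other accent sits 25° the other side: 150 − 25 = 125°

125°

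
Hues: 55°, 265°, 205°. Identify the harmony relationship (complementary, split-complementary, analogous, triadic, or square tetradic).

Sort the hues: 55°, 205°, 265°.
Successive gaps around the wheel: 150°, 60°, 150°.
Two 150° gaps and one 60° gap — a base hue opposite a pair of accents 30° either side of its complement — is the split-complementary pattern.

split-complementary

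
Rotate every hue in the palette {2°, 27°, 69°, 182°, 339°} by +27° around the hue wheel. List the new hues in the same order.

29°, 54°, 96°, 209°, 6°

2 + 27 = 29°
27 + 27 = 54°
69 + 27 = 96°
182 + 27 = 209°
339 + 27 = 366 → 366 − 360 = 6°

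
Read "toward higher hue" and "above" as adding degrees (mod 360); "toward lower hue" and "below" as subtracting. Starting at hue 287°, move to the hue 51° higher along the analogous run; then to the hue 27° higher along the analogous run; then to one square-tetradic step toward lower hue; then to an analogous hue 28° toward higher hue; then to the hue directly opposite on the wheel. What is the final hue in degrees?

287 + 51 = 338°   (analog 51° ↑)
338 + 27 = 365 → 365 − 360 = 5°   (analog 27° ↑)
5 − 90 = -85 → -85 + 360 = 275°   (square ↓)
275 + 28 = 303°   (analog 28° ↑)
303 + 180 = 483 → 483 − 360 = 123°   (complement)

123°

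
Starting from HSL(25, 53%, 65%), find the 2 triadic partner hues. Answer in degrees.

145° and 265°

A triad places three hues 120° apart.
25 + 120 = 145°
25 + 240 = 265°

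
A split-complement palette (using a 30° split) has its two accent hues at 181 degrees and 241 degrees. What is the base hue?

31°

The accents sit 30° either side of the complement, so the complement is their short-arc midpoint on the wheel.
Short-arc midpoint of 181° and 241°: 211°.
Base is 180° from the complement: 211 − 180 = 31°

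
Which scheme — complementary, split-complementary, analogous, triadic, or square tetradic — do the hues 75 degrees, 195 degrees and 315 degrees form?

triadic

Sort the hues: 75°, 195°, 315°.
Successive gaps around the wheel: 120°, 120°, 120°.
Three hues equally spaced 120° apart form a triad.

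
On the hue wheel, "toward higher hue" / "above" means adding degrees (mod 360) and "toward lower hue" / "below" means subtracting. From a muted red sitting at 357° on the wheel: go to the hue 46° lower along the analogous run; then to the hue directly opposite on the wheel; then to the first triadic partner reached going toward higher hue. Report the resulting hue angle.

251°

−46° (analog 46° ↓): 357 − 46 = 311°
+180° (complement): 311 + 180 = 491 → 491 − 360 = 131°
+120° (triadic ↑): 131 + 120 = 251°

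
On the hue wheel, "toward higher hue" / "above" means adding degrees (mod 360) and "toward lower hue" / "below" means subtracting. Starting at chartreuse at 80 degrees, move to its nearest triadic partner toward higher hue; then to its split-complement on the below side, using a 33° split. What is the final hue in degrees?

triadic ↑ +120°: 80 + 120 = 200°
split-comp 33° ↓ +147°: 200 + 147 = 347°

347°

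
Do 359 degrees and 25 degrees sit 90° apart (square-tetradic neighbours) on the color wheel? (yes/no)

Angular distance: |359 − 25| = 334; shorter arc = 360 − 334 = 26°.
90° apart (square-tetradic neighbours) requires 90°.

no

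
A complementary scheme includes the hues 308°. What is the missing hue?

The complement sits 180° across the wheel.
The full set through 308° is {128°, 308°}.
Given {308°}, the missing hue is 128°.

128°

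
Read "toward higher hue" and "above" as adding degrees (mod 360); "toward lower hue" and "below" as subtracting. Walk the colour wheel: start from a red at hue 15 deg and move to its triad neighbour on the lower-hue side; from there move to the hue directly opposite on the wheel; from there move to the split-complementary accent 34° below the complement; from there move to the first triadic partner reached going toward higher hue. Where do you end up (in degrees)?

triadic ↓ −120°: 15 − 120 = -105 → -105 + 360 = 255°
complement +180°: 255 + 180 = 435 → 435 − 360 = 75°
split-comp 34° ↓ +146°: 75 + 146 = 221°
triadic ↑ +120°: 221 + 120 = 341°

341°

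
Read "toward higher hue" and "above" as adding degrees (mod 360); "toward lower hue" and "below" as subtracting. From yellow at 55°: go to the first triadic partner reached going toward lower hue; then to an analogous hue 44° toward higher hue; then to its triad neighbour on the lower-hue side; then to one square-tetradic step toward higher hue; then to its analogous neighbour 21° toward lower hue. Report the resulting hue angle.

288°

triadic ↓ −120°: 55 − 120 = -65 → -65 + 360 = 295°
analog 44° ↑ +44°: 295 + 44 = 339°
triadic ↓ −120°: 339 − 120 = 219°
square ↑ +90°: 219 + 90 = 309°
analog 21° ↓ −21°: 309 − 21 = 288°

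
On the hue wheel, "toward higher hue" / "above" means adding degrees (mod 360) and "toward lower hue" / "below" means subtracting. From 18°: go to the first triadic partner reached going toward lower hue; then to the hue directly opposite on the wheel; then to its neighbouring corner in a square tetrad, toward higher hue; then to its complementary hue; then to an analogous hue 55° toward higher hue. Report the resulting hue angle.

18 − 120 = -102 → -102 + 360 = 258°   (triadic ↓)
258 + 180 = 438 → 438 − 360 = 78°   (complement)
78 + 90 = 168°   (square ↑)
168 + 180 = 348°   (complement)
348 + 55 = 403 → 403 − 360 = 43°   (analog 55° ↑)

43°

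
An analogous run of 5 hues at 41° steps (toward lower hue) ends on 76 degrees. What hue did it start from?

240°

4 steps of 41° (toward lower hue) give a net shift of −164°.
Start = end − shift: 76 + 164 = 240°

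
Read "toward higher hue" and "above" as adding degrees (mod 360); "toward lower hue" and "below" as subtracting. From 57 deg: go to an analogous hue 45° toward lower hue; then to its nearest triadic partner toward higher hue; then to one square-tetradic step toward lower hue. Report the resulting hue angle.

42°

57 − 45 = 12°   (analog 45° ↓)
12 + 120 = 132°   (triadic ↑)
132 − 90 = 42°   (square ↓)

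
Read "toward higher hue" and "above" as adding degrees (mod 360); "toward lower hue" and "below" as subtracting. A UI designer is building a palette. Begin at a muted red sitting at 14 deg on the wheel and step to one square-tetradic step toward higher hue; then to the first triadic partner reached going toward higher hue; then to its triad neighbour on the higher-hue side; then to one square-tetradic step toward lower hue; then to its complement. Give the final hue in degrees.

14 + 90 = 104°   (square ↑)
104 + 120 = 224°   (triadic ↑)
224 + 120 = 344°   (triadic ↑)
344 − 90 = 254°   (square ↓)
254 + 180 = 434 → 434 − 360 = 74°   (complement)

74°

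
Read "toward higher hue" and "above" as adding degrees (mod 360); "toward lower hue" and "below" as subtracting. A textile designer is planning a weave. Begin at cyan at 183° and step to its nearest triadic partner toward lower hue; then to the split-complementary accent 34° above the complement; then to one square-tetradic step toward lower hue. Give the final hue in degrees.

183 − 120 = 63°   (triadic ↓)
63 + 214 = 277°   (split-comp 34° ↑)
277 − 90 = 187°   (square ↓)

187°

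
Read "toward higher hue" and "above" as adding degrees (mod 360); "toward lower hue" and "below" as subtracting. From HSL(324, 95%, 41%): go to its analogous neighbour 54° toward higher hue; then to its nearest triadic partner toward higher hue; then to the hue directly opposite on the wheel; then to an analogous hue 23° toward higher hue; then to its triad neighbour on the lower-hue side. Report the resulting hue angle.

+54° (analog 54° ↑): 324 + 54 = 378 → 378 − 360 = 18°
+120° (triadic ↑): 18 + 120 = 138°
+180° (complement): 138 + 180 = 318°
+23° (analog 23° ↑): 318 + 23 = 341°
−120° (triadic ↓): 341 − 120 = 221°

221°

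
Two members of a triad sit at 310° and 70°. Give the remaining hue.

190°

A triad spaces three hues 120° apart.
The full set is {70°, 190°, 310°}.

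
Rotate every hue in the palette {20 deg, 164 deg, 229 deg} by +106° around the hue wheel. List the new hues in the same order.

126°, 270°, 335°

20 + 106 = 126°
164 + 106 = 270°
229 + 106 = 335°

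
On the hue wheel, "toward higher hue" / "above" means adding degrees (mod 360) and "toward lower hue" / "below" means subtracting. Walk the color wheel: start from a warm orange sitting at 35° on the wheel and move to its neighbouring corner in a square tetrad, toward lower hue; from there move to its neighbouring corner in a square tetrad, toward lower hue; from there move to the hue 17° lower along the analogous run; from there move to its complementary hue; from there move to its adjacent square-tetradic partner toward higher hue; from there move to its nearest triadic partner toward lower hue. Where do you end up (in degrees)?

348°

−90° (square ↓): 35 − 90 = -55 → -55 + 360 = 305°
−90° (square ↓): 305 − 90 = 215°
−17° (analog 17° ↓): 215 − 17 = 198°
+180° (complement): 198 + 180 = 378 → 378 − 360 = 18°
+90° (square ↑): 18 + 90 = 108°
−120° (triadic ↓): 108 − 120 = -12 → -12 + 360 = 348°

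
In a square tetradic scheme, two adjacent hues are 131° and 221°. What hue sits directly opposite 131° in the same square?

311°

A square tetradic scheme places four hues 90° apart; opposite corners are 180° apart.
131 + 180 = 311°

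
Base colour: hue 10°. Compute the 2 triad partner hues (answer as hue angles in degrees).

130° and 250°

A triad places three hues 120° apart.
10 + 120 = 130°
10 + 240 = 250°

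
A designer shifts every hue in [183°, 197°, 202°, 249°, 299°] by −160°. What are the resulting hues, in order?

183 − 160 = 23°
197 − 160 = 37°
202 − 160 = 42°
249 − 160 = 89°
299 − 160 = 139°

23°, 37°, 42°, 89°, 139°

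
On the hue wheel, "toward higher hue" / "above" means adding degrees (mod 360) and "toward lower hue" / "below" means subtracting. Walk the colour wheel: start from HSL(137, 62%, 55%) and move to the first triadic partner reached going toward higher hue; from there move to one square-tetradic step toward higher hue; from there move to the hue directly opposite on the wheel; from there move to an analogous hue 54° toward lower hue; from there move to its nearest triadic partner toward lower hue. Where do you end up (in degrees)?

353°

+120° (triadic ↑): 137 + 120 = 257°
+90° (square ↑): 257 + 90 = 347°
+180° (complement): 347 + 180 = 527 → 527 − 360 = 167°
−54° (analog 54° ↓): 167 − 54 = 113°
−120° (triadic ↓): 113 − 120 = -7 → -7 + 360 = 353°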